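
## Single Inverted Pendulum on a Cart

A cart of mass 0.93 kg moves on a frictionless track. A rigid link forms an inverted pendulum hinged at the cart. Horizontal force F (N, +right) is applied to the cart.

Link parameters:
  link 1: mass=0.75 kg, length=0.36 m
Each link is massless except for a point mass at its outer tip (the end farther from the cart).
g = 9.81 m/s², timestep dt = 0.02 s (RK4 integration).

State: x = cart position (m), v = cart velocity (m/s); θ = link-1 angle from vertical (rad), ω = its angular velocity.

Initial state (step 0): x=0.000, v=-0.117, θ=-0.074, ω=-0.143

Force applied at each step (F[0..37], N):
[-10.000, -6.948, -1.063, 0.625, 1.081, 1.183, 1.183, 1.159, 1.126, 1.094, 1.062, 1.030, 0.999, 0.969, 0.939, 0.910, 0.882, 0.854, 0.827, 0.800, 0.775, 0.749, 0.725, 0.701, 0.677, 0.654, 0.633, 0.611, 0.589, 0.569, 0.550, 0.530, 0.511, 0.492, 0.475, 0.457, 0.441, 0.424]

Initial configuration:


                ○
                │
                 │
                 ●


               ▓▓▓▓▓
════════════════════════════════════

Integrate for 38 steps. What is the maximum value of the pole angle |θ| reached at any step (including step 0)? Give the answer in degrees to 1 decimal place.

apply F[0]=-10.000 → step 1: x=-0.004, v=-0.320, θ=-0.072, ω=0.378
apply F[1]=-6.948 → step 2: x=-0.012, v=-0.458, θ=-0.061, ω=0.726
apply F[2]=-1.063 → step 3: x=-0.021, v=-0.473, θ=-0.046, ω=0.737
apply F[3]=+0.625 → step 4: x=-0.031, v=-0.453, θ=-0.032, ω=0.662
apply F[4]=+1.081 → step 5: x=-0.039, v=-0.426, θ=-0.020, ω=0.572
apply F[5]=+1.183 → step 6: x=-0.048, v=-0.398, θ=-0.009, ω=0.487
apply F[6]=+1.183 → step 7: x=-0.055, v=-0.372, θ=-0.000, ω=0.412
apply F[7]=+1.159 → step 8: x=-0.063, v=-0.348, θ=0.007, ω=0.347
apply F[8]=+1.126 → step 9: x=-0.069, v=-0.325, θ=0.014, ω=0.290
apply F[9]=+1.094 → step 10: x=-0.076, v=-0.304, θ=0.019, ω=0.241
apply F[10]=+1.062 → step 11: x=-0.082, v=-0.285, θ=0.023, ω=0.198
apply F[11]=+1.030 → step 12: x=-0.087, v=-0.267, θ=0.027, ω=0.162
apply F[12]=+0.999 → step 13: x=-0.092, v=-0.250, θ=0.030, ω=0.130
apply F[13]=+0.969 → step 14: x=-0.097, v=-0.234, θ=0.032, ω=0.103
apply F[14]=+0.939 → step 15: x=-0.102, v=-0.219, θ=0.034, ω=0.079
apply F[15]=+0.910 → step 16: x=-0.106, v=-0.205, θ=0.035, ω=0.059
apply F[16]=+0.882 → step 17: x=-0.110, v=-0.192, θ=0.036, ω=0.042
apply F[17]=+0.854 → step 18: x=-0.113, v=-0.179, θ=0.037, ω=0.027
apply F[18]=+0.827 → step 19: x=-0.117, v=-0.167, θ=0.038, ω=0.015
apply F[19]=+0.800 → step 20: x=-0.120, v=-0.156, θ=0.038, ω=0.004
apply F[20]=+0.775 → step 21: x=-0.123, v=-0.145, θ=0.038, ω=-0.005
apply F[21]=+0.749 → step 22: x=-0.126, v=-0.135, θ=0.038, ω=-0.013
apply F[22]=+0.725 → step 23: x=-0.129, v=-0.125, θ=0.037, ω=-0.019
apply F[23]=+0.701 → step 24: x=-0.131, v=-0.116, θ=0.037, ω=-0.025
apply F[24]=+0.677 → step 25: x=-0.133, v=-0.107, θ=0.036, ω=-0.029
apply F[25]=+0.654 → step 26: x=-0.135, v=-0.099, θ=0.036, ω=-0.033
apply F[26]=+0.633 → step 27: x=-0.137, v=-0.091, θ=0.035, ω=-0.036
apply F[27]=+0.611 → step 28: x=-0.139, v=-0.083, θ=0.034, ω=-0.038
apply F[28]=+0.589 → step 29: x=-0.141, v=-0.076, θ=0.033, ω=-0.040
apply F[29]=+0.569 → step 30: x=-0.142, v=-0.069, θ=0.033, ω=-0.041
apply F[30]=+0.550 → step 31: x=-0.143, v=-0.062, θ=0.032, ω=-0.043
apply F[31]=+0.530 → step 32: x=-0.144, v=-0.056, θ=0.031, ω=-0.043
apply F[32]=+0.511 → step 33: x=-0.146, v=-0.050, θ=0.030, ω=-0.044
apply F[33]=+0.492 → step 34: x=-0.146, v=-0.044, θ=0.029, ω=-0.044
apply F[34]=+0.475 → step 35: x=-0.147, v=-0.038, θ=0.028, ω=-0.044
apply F[35]=+0.457 → step 36: x=-0.148, v=-0.033, θ=0.027, ω=-0.044
apply F[36]=+0.441 → step 37: x=-0.149, v=-0.028, θ=0.027, ω=-0.044
apply F[37]=+0.424 → step 38: x=-0.149, v=-0.023, θ=0.026, ω=-0.043
Max |angle| over trajectory = 0.074 rad = 4.2°.

Answer: 4.2°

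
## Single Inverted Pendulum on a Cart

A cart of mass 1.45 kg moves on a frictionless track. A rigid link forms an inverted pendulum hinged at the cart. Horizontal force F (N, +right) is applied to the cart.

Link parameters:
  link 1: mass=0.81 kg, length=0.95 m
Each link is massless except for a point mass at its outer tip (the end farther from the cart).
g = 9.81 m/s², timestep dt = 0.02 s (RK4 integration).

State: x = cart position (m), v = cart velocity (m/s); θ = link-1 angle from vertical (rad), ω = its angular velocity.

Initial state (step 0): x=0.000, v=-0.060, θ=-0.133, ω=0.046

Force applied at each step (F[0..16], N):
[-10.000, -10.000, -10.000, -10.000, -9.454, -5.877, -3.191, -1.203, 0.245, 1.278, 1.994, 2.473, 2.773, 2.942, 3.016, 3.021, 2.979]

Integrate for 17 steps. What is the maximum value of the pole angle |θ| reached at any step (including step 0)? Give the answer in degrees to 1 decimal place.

Answer: 7.6°

Derivation:
apply F[0]=-10.000 → step 1: x=-0.002, v=-0.182, θ=-0.131, ω=0.147
apply F[1]=-10.000 → step 2: x=-0.007, v=-0.305, θ=-0.127, ω=0.248
apply F[2]=-10.000 → step 3: x=-0.015, v=-0.429, θ=-0.121, ω=0.352
apply F[3]=-10.000 → step 4: x=-0.024, v=-0.553, θ=-0.113, ω=0.457
apply F[4]=-9.454 → step 5: x=-0.037, v=-0.671, θ=-0.103, ω=0.559
apply F[5]=-5.877 → step 6: x=-0.051, v=-0.742, θ=-0.091, ω=0.613
apply F[6]=-3.191 → step 7: x=-0.066, v=-0.777, θ=-0.079, ω=0.632
apply F[7]=-1.203 → step 8: x=-0.082, v=-0.786, θ=-0.066, ω=0.626
apply F[8]=+0.245 → step 9: x=-0.097, v=-0.776, θ=-0.054, ω=0.604
apply F[9]=+1.278 → step 10: x=-0.113, v=-0.753, θ=-0.042, ω=0.570
apply F[10]=+1.994 → step 11: x=-0.127, v=-0.722, θ=-0.031, ω=0.529
apply F[11]=+2.473 → step 12: x=-0.141, v=-0.685, θ=-0.021, ω=0.485
apply F[12]=+2.773 → step 13: x=-0.155, v=-0.645, θ=-0.012, ω=0.440
apply F[13]=+2.942 → step 14: x=-0.167, v=-0.604, θ=-0.003, ω=0.395
apply F[14]=+3.016 → step 15: x=-0.179, v=-0.562, θ=0.004, ω=0.351
apply F[15]=+3.021 → step 16: x=-0.190, v=-0.521, θ=0.011, ω=0.309
apply F[16]=+2.979 → step 17: x=-0.200, v=-0.482, θ=0.016, ω=0.271
Max |angle| over trajectory = 0.133 rad = 7.6°.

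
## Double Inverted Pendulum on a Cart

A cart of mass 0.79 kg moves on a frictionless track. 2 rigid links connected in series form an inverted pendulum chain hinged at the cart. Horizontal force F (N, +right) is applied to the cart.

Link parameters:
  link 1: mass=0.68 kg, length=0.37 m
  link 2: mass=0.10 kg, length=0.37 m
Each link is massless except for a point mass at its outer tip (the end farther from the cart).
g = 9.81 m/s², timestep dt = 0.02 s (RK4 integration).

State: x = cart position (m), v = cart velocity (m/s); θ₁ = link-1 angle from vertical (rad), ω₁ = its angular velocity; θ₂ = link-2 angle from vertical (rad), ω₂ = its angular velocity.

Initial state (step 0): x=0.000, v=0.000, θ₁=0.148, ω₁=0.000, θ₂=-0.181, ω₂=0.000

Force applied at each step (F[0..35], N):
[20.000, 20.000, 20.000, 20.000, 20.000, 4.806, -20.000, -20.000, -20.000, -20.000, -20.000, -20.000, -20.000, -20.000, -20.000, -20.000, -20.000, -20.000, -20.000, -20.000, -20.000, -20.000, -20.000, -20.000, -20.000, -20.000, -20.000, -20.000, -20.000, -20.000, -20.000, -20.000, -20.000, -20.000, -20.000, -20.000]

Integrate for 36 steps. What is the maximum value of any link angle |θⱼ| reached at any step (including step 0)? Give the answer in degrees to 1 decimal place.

apply F[0]=+20.000 → step 1: x=0.005, v=0.470, θ₁=0.137, ω₁=-1.151, θ₂=-0.184, ω₂=-0.253
apply F[1]=+20.000 → step 2: x=0.019, v=0.949, θ₁=0.102, ω₁=-2.346, θ₂=-0.191, ω₂=-0.466
apply F[2]=+20.000 → step 3: x=0.043, v=1.443, θ₁=0.042, ω₁=-3.622, θ₂=-0.202, ω₂=-0.602
apply F[3]=+20.000 → step 4: x=0.077, v=1.949, θ₁=-0.044, ω₁=-4.982, θ₂=-0.214, ω₂=-0.642
apply F[4]=+20.000 → step 5: x=0.121, v=2.444, θ₁=-0.157, ω₁=-6.370, θ₂=-0.227, ω₂=-0.611
apply F[5]=+4.806 → step 6: x=0.170, v=2.534, θ₁=-0.288, ω₁=-6.723, θ₂=-0.239, ω₂=-0.608
apply F[6]=-20.000 → step 7: x=0.216, v=2.051, θ₁=-0.412, ω₁=-5.685, θ₂=-0.251, ω₂=-0.582
apply F[7]=-20.000 → step 8: x=0.253, v=1.617, θ₁=-0.517, ω₁=-4.889, θ₂=-0.262, ω₂=-0.476
apply F[8]=-20.000 → step 9: x=0.281, v=1.226, θ₁=-0.609, ω₁=-4.301, θ₂=-0.269, ω₂=-0.278
apply F[9]=-20.000 → step 10: x=0.302, v=0.866, θ₁=-0.691, ω₁=-3.882, θ₂=-0.272, ω₂=0.004
apply F[10]=-20.000 → step 11: x=0.316, v=0.530, θ₁=-0.765, ω₁=-3.598, θ₂=-0.269, ω₂=0.359
apply F[11]=-20.000 → step 12: x=0.323, v=0.211, θ₁=-0.835, ω₁=-3.424, θ₂=-0.257, ω₂=0.778
apply F[12]=-20.000 → step 13: x=0.325, v=-0.097, θ₁=-0.903, ω₁=-3.340, θ₂=-0.237, ω₂=1.253
apply F[13]=-20.000 → step 14: x=0.320, v=-0.398, θ₁=-0.969, ω₁=-3.331, θ₂=-0.207, ω₂=1.777
apply F[14]=-20.000 → step 15: x=0.309, v=-0.695, θ₁=-1.036, ω₁=-3.387, θ₂=-0.166, ω₂=2.342
apply F[15]=-20.000 → step 16: x=0.292, v=-0.993, θ₁=-1.105, ω₁=-3.498, θ₂=-0.113, ω₂=2.941
apply F[16]=-20.000 → step 17: x=0.269, v=-1.293, θ₁=-1.177, ω₁=-3.657, θ₂=-0.048, ω₂=3.561
apply F[17]=-20.000 → step 18: x=0.240, v=-1.598, θ₁=-1.252, ω₁=-3.858, θ₂=0.029, ω₂=4.189
apply F[18]=-20.000 → step 19: x=0.205, v=-1.911, θ₁=-1.331, ω₁=-4.100, θ₂=0.119, ω₂=4.809
apply F[19]=-20.000 → step 20: x=0.164, v=-2.232, θ₁=-1.416, ω₁=-4.385, θ₂=0.222, ω₂=5.401
apply F[20]=-20.000 → step 21: x=0.116, v=-2.563, θ₁=-1.507, ω₁=-4.721, θ₂=0.335, ω₂=5.944
apply F[21]=-20.000 → step 22: x=0.061, v=-2.909, θ₁=-1.605, ω₁=-5.124, θ₂=0.459, ω₂=6.412
apply F[22]=-20.000 → step 23: x=-0.001, v=-3.275, θ₁=-1.713, ω₁=-5.621, θ₂=0.591, ω₂=6.776
apply F[23]=-20.000 → step 24: x=-0.070, v=-3.670, θ₁=-1.831, ω₁=-6.252, θ₂=0.729, ω₂=7.010
apply F[24]=-20.000 → step 25: x=-0.148, v=-4.111, θ₁=-1.964, ω₁=-7.071, θ₂=0.870, ω₂=7.105
apply F[25]=-20.000 → step 26: x=-0.235, v=-4.626, θ₁=-2.116, ω₁=-8.151, θ₂=1.013, ω₂=7.108
apply F[26]=-20.000 → step 27: x=-0.334, v=-5.247, θ₁=-2.292, ω₁=-9.580, θ₂=1.155, ω₂=7.187
apply F[27]=-20.000 → step 28: x=-0.446, v=-6.007, θ₁=-2.502, ω₁=-11.449, θ₂=1.303, ω₂=7.761
apply F[28]=-20.000 → step 29: x=-0.575, v=-6.891, θ₁=-2.753, ω₁=-13.779, θ₂=1.474, ω₂=9.663
apply F[29]=-20.000 → step 30: x=-0.721, v=-7.719, θ₁=-3.054, ω₁=-16.295, θ₂=1.706, ω₂=13.987
apply F[30]=-20.000 → step 31: x=-0.880, v=-8.020, θ₁=-3.400, ω₁=-18.039, θ₂=2.048, ω₂=20.297
apply F[31]=-20.000 → step 32: x=-1.036, v=-7.434, θ₁=-3.758, ω₁=-17.287, θ₂=2.498, ω₂=23.686
apply F[32]=-20.000 → step 33: x=-1.176, v=-6.638, θ₁=-4.079, ω₁=-14.700, θ₂=2.958, ω₂=21.770
apply F[33]=-20.000 → step 34: x=-1.304, v=-6.183, θ₁=-4.350, ω₁=-12.550, θ₂=3.363, ω₂=18.791
apply F[34]=-20.000 → step 35: x=-1.425, v=-5.983, θ₁=-4.586, ω₁=-11.162, θ₂=3.715, ω₂=16.553
apply F[35]=-20.000 → step 36: x=-1.544, v=-5.917, θ₁=-4.800, ω₁=-10.252, θ₂=4.031, ω₂=15.201
Max |angle| over trajectory = 4.800 rad = 275.0°.

Answer: 275.0°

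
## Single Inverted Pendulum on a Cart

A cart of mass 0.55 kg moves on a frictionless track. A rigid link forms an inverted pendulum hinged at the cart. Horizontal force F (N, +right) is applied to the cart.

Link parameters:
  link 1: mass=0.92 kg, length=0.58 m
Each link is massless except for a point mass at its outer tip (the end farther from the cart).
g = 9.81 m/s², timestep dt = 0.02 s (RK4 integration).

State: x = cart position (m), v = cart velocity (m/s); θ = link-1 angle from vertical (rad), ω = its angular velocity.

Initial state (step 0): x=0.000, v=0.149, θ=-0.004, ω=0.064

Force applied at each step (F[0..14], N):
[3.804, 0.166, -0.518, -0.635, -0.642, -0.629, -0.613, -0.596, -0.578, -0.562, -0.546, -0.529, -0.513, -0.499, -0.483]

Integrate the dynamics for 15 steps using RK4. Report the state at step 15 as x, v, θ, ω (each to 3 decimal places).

apply F[0]=+3.804 → step 1: x=0.004, v=0.289, θ=-0.005, ω=-0.178
apply F[1]=+0.166 → step 2: x=0.010, v=0.297, θ=-0.009, ω=-0.195
apply F[2]=-0.518 → step 3: x=0.016, v=0.282, θ=-0.013, ω=-0.172
apply F[3]=-0.635 → step 4: x=0.021, v=0.263, θ=-0.016, ω=-0.145
apply F[4]=-0.642 → step 5: x=0.027, v=0.246, θ=-0.018, ω=-0.120
apply F[5]=-0.629 → step 6: x=0.031, v=0.229, θ=-0.021, ω=-0.099
apply F[6]=-0.613 → step 7: x=0.036, v=0.214, θ=-0.022, ω=-0.080
apply F[7]=-0.596 → step 8: x=0.040, v=0.200, θ=-0.024, ω=-0.063
apply F[8]=-0.578 → step 9: x=0.044, v=0.187, θ=-0.025, ω=-0.049
apply F[9]=-0.562 → step 10: x=0.047, v=0.175, θ=-0.026, ω=-0.036
apply F[10]=-0.546 → step 11: x=0.051, v=0.163, θ=-0.026, ω=-0.026
apply F[11]=-0.529 → step 12: x=0.054, v=0.153, θ=-0.027, ω=-0.017
apply F[12]=-0.513 → step 13: x=0.057, v=0.143, θ=-0.027, ω=-0.009
apply F[13]=-0.499 → step 14: x=0.060, v=0.134, θ=-0.027, ω=-0.002
apply F[14]=-0.483 → step 15: x=0.062, v=0.125, θ=-0.027, ω=0.004

Answer: x=0.062, v=0.125, θ=-0.027, ω=0.004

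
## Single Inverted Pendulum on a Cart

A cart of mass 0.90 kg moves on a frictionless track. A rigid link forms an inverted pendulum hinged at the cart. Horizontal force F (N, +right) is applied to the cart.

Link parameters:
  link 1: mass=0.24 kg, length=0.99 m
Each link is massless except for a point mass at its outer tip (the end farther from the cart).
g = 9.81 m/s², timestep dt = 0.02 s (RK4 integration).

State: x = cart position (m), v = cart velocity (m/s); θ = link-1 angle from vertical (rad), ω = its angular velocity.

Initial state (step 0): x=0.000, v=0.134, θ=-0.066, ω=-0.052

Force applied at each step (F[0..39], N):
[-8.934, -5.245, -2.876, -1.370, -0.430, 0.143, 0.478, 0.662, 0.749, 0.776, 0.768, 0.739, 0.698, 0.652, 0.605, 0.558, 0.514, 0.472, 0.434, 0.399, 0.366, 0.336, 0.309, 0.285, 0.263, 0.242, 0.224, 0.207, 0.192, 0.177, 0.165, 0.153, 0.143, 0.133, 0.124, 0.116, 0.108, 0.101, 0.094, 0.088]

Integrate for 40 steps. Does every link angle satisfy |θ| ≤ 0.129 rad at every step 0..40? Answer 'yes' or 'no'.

Answer: yes

Derivation:
apply F[0]=-8.934 → step 1: x=0.001, v=-0.061, θ=-0.065, ω=0.131
apply F[1]=-5.245 → step 2: x=-0.002, v=-0.174, θ=-0.062, ω=0.233
apply F[2]=-2.876 → step 3: x=-0.006, v=-0.235, θ=-0.056, ω=0.282
apply F[3]=-1.370 → step 4: x=-0.011, v=-0.262, θ=-0.051, ω=0.300
apply F[4]=-0.430 → step 5: x=-0.016, v=-0.270, θ=-0.045, ω=0.297
apply F[5]=+0.143 → step 6: x=-0.021, v=-0.264, θ=-0.039, ω=0.284
apply F[6]=+0.478 → step 7: x=-0.026, v=-0.252, θ=-0.033, ω=0.264
apply F[7]=+0.662 → step 8: x=-0.031, v=-0.235, θ=-0.028, ω=0.241
apply F[8]=+0.749 → step 9: x=-0.036, v=-0.217, θ=-0.024, ω=0.218
apply F[9]=+0.776 → step 10: x=-0.040, v=-0.199, θ=-0.020, ω=0.195
apply F[10]=+0.768 → step 11: x=-0.044, v=-0.181, θ=-0.016, ω=0.174
apply F[11]=+0.739 → step 12: x=-0.047, v=-0.164, θ=-0.013, ω=0.153
apply F[12]=+0.698 → step 13: x=-0.050, v=-0.148, θ=-0.010, ω=0.135
apply F[13]=+0.652 → step 14: x=-0.053, v=-0.133, θ=-0.007, ω=0.118
apply F[14]=+0.605 → step 15: x=-0.056, v=-0.119, θ=-0.005, ω=0.103
apply F[15]=+0.558 → step 16: x=-0.058, v=-0.107, θ=-0.003, ω=0.090
apply F[16]=+0.514 → step 17: x=-0.060, v=-0.095, θ=-0.001, ω=0.078
apply F[17]=+0.472 → step 18: x=-0.062, v=-0.084, θ=0.000, ω=0.067
apply F[18]=+0.434 → step 19: x=-0.063, v=-0.075, θ=0.001, ω=0.057
apply F[19]=+0.399 → step 20: x=-0.065, v=-0.066, θ=0.002, ω=0.049
apply F[20]=+0.366 → step 21: x=-0.066, v=-0.058, θ=0.003, ω=0.041
apply F[21]=+0.336 → step 22: x=-0.067, v=-0.051, θ=0.004, ω=0.035
apply F[22]=+0.309 → step 23: x=-0.068, v=-0.044, θ=0.005, ω=0.029
apply F[23]=+0.285 → step 24: x=-0.069, v=-0.038, θ=0.005, ω=0.024
apply F[24]=+0.263 → step 25: x=-0.070, v=-0.033, θ=0.006, ω=0.019
apply F[25]=+0.242 → step 26: x=-0.070, v=-0.027, θ=0.006, ω=0.015
apply F[26]=+0.224 → step 27: x=-0.071, v=-0.023, θ=0.006, ω=0.012
apply F[27]=+0.207 → step 28: x=-0.071, v=-0.019, θ=0.006, ω=0.009
apply F[28]=+0.192 → step 29: x=-0.071, v=-0.015, θ=0.007, ω=0.006
apply F[29]=+0.177 → step 30: x=-0.072, v=-0.011, θ=0.007, ω=0.004
apply F[30]=+0.165 → step 31: x=-0.072, v=-0.008, θ=0.007, ω=0.002
apply F[31]=+0.153 → step 32: x=-0.072, v=-0.005, θ=0.007, ω=-0.000
apply F[32]=+0.143 → step 33: x=-0.072, v=-0.002, θ=0.007, ω=-0.002
apply F[33]=+0.133 → step 34: x=-0.072, v=0.001, θ=0.007, ω=-0.003
apply F[34]=+0.124 → step 35: x=-0.072, v=0.003, θ=0.007, ω=-0.004
apply F[35]=+0.116 → step 36: x=-0.072, v=0.005, θ=0.006, ω=-0.005
apply F[36]=+0.108 → step 37: x=-0.072, v=0.007, θ=0.006, ω=-0.006
apply F[37]=+0.101 → step 38: x=-0.072, v=0.009, θ=0.006, ω=-0.007
apply F[38]=+0.094 → step 39: x=-0.071, v=0.011, θ=0.006, ω=-0.007
apply F[39]=+0.088 → step 40: x=-0.071, v=0.013, θ=0.006, ω=-0.008
Max |angle| over trajectory = 0.066 rad; bound = 0.129 → within bound.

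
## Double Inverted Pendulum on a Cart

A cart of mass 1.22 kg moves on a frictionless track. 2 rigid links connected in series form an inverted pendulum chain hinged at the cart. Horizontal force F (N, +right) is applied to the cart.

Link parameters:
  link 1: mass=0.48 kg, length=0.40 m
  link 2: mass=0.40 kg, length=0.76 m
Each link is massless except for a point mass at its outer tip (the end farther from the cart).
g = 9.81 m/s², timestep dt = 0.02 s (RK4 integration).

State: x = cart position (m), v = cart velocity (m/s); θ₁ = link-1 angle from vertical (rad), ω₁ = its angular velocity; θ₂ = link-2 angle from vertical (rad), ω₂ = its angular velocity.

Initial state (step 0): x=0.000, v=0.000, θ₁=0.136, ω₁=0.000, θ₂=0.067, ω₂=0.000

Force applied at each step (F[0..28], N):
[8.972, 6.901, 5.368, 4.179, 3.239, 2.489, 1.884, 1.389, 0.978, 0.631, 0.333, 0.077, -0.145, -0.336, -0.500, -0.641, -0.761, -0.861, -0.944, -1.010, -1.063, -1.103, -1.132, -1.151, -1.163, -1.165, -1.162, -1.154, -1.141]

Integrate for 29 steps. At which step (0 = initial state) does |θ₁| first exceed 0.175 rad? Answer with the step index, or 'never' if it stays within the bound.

Answer: never

Derivation:
apply F[0]=+8.972 → step 1: x=0.001, v=0.127, θ₁=0.134, ω₁=-0.218, θ₂=0.067, ω₂=-0.035
apply F[1]=+6.901 → step 2: x=0.005, v=0.220, θ₁=0.128, ω₁=-0.358, θ₂=0.066, ω₂=-0.067
apply F[2]=+5.368 → step 3: x=0.010, v=0.290, θ₁=0.120, ω₁=-0.446, θ₂=0.064, ω₂=-0.096
apply F[3]=+4.179 → step 4: x=0.016, v=0.342, θ₁=0.111, ω₁=-0.497, θ₂=0.062, ω₂=-0.121
apply F[4]=+3.239 → step 5: x=0.023, v=0.381, θ₁=0.100, ω₁=-0.522, θ₂=0.059, ω₂=-0.142
apply F[5]=+2.489 → step 6: x=0.031, v=0.408, θ₁=0.090, ω₁=-0.528, θ₂=0.056, ω₂=-0.160
apply F[6]=+1.884 → step 7: x=0.040, v=0.427, θ₁=0.080, ω₁=-0.522, θ₂=0.053, ω₂=-0.174
apply F[7]=+1.389 → step 8: x=0.048, v=0.439, θ₁=0.069, ω₁=-0.507, θ₂=0.049, ω₂=-0.185
apply F[8]=+0.978 → step 9: x=0.057, v=0.446, θ₁=0.059, ω₁=-0.486, θ₂=0.045, ω₂=-0.193
apply F[9]=+0.631 → step 10: x=0.066, v=0.449, θ₁=0.050, ω₁=-0.461, θ₂=0.042, ω₂=-0.198
apply F[10]=+0.333 → step 11: x=0.075, v=0.448, θ₁=0.041, ω₁=-0.435, θ₂=0.038, ω₂=-0.201
apply F[11]=+0.077 → step 12: x=0.084, v=0.444, θ₁=0.033, ω₁=-0.406, θ₂=0.034, ω₂=-0.201
apply F[12]=-0.145 → step 13: x=0.093, v=0.438, θ₁=0.025, ω₁=-0.378, θ₂=0.029, ω₂=-0.200
apply F[13]=-0.336 → step 14: x=0.101, v=0.429, θ₁=0.017, ω₁=-0.349, θ₂=0.026, ω₂=-0.197
apply F[14]=-0.500 → step 15: x=0.110, v=0.419, θ₁=0.011, ω₁=-0.320, θ₂=0.022, ω₂=-0.193
apply F[15]=-0.641 → step 16: x=0.118, v=0.408, θ₁=0.005, ω₁=-0.292, θ₂=0.018, ω₂=-0.187
apply F[16]=-0.761 → step 17: x=0.126, v=0.395, θ₁=-0.001, ω₁=-0.265, θ₂=0.014, ω₂=-0.180
apply F[17]=-0.861 → step 18: x=0.134, v=0.381, θ₁=-0.006, ω₁=-0.239, θ₂=0.011, ω₂=-0.173
apply F[18]=-0.944 → step 19: x=0.141, v=0.367, θ₁=-0.010, ω₁=-0.215, θ₂=0.007, ω₂=-0.165
apply F[19]=-1.010 → step 20: x=0.149, v=0.352, θ₁=-0.015, ω₁=-0.191, θ₂=0.004, ω₂=-0.156
apply F[20]=-1.063 → step 21: x=0.156, v=0.337, θ₁=-0.018, ω₁=-0.169, θ₂=0.001, ω₂=-0.147
apply F[21]=-1.103 → step 22: x=0.162, v=0.322, θ₁=-0.021, ω₁=-0.148, θ₂=-0.002, ω₂=-0.138
apply F[22]=-1.132 → step 23: x=0.168, v=0.306, θ₁=-0.024, ω₁=-0.129, θ₂=-0.005, ω₂=-0.129
apply F[23]=-1.151 → step 24: x=0.174, v=0.291, θ₁=-0.026, ω₁=-0.111, θ₂=-0.007, ω₂=-0.120
apply F[24]=-1.163 → step 25: x=0.180, v=0.276, θ₁=-0.028, ω₁=-0.095, θ₂=-0.009, ω₂=-0.111
apply F[25]=-1.165 → step 26: x=0.185, v=0.261, θ₁=-0.030, ω₁=-0.080, θ₂=-0.011, ω₂=-0.102
apply F[26]=-1.162 → step 27: x=0.191, v=0.246, θ₁=-0.032, ω₁=-0.066, θ₂=-0.013, ω₂=-0.093
apply F[27]=-1.154 → step 28: x=0.195, v=0.232, θ₁=-0.033, ω₁=-0.053, θ₂=-0.015, ω₂=-0.084
apply F[28]=-1.141 → step 29: x=0.200, v=0.218, θ₁=-0.034, ω₁=-0.042, θ₂=-0.017, ω₂=-0.076
max |θ₁| = 0.136 ≤ 0.175 over all 30 states.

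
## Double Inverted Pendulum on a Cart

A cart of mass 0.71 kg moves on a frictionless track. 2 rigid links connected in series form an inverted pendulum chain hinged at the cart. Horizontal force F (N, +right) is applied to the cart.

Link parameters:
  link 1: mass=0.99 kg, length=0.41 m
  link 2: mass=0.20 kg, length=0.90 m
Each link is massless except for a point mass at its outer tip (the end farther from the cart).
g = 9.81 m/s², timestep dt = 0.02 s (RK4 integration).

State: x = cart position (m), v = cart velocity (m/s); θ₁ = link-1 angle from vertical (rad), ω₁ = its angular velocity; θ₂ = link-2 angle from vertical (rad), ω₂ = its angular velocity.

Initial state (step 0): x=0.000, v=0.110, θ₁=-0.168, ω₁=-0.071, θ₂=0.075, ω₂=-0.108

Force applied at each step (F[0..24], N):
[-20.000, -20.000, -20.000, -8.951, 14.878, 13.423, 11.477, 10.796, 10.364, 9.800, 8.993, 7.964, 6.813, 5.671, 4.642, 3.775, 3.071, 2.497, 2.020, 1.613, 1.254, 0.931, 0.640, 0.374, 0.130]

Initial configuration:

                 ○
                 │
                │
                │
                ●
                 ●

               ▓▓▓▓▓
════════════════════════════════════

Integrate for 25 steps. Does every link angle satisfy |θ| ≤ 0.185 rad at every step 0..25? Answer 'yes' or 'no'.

apply F[0]=-20.000 → step 1: x=-0.003, v=-0.379, θ₁=-0.159, ω₁=0.997, θ₂=0.074, ω₂=-0.023
apply F[1]=-20.000 → step 2: x=-0.015, v=-0.883, θ₁=-0.128, ω₁=2.119, θ₂=0.074, ω₂=0.048
apply F[2]=-20.000 → step 3: x=-0.038, v=-1.414, θ₁=-0.073, ω₁=3.342, θ₂=0.075, ω₂=0.092
apply F[3]=-8.951 → step 4: x=-0.069, v=-1.660, θ₁=-0.001, ω₁=3.916, θ₂=0.077, ω₂=0.107
apply F[4]=+14.878 → step 5: x=-0.098, v=-1.248, θ₁=0.067, ω₁=2.927, θ₂=0.080, ω₂=0.114
apply F[5]=+13.423 → step 6: x=-0.119, v=-0.898, θ₁=0.118, ω₁=2.123, θ₂=0.082, ω₂=0.110
apply F[6]=+11.477 → step 7: x=-0.135, v=-0.621, θ₁=0.154, ω₁=1.526, θ₂=0.084, ω₂=0.095
apply F[7]=+10.796 → step 8: x=-0.145, v=-0.379, θ₁=0.180, ω₁=1.032, θ₂=0.086, ω₂=0.071
apply F[8]=+10.364 → step 9: x=-0.150, v=-0.159, θ₁=0.196, ω₁=0.605, θ₂=0.087, ω₂=0.040
apply F[9]=+9.800 → step 10: x=-0.151, v=0.041, θ₁=0.204, ω₁=0.237, θ₂=0.087, ω₂=0.005
apply F[10]=+8.993 → step 11: x=-0.148, v=0.216, θ₁=0.206, ω₁=-0.072, θ₂=0.087, ω₂=-0.031
apply F[11]=+7.964 → step 12: x=-0.143, v=0.365, θ₁=0.202, ω₁=-0.318, θ₂=0.086, ω₂=-0.065
apply F[12]=+6.813 → step 13: x=-0.134, v=0.486, θ₁=0.194, ω₁=-0.501, θ₂=0.084, ω₂=-0.098
apply F[13]=+5.671 → step 14: x=-0.124, v=0.581, θ₁=0.183, ω₁=-0.628, θ₂=0.082, ω₂=-0.127
apply F[14]=+4.642 → step 15: x=-0.111, v=0.653, θ₁=0.169, ω₁=-0.706, θ₂=0.079, ω₂=-0.152
apply F[15]=+3.775 → step 16: x=-0.098, v=0.705, θ₁=0.155, ω₁=-0.748, θ₂=0.076, ω₂=-0.175
apply F[16]=+3.071 → step 17: x=-0.083, v=0.744, θ₁=0.140, ω₁=-0.764, θ₂=0.072, ω₂=-0.194
apply F[17]=+2.497 → step 18: x=-0.068, v=0.772, θ₁=0.125, ω₁=-0.762, θ₂=0.068, ω₂=-0.210
apply F[18]=+2.020 → step 19: x=-0.052, v=0.791, θ₁=0.109, ω₁=-0.748, θ₂=0.064, ω₂=-0.223
apply F[19]=+1.613 → step 20: x=-0.036, v=0.804, θ₁=0.095, ω₁=-0.726, θ₂=0.059, ω₂=-0.233
apply F[20]=+1.254 → step 21: x=-0.020, v=0.811, θ₁=0.081, ω₁=-0.699, θ₂=0.055, ω₂=-0.241
apply F[21]=+0.931 → step 22: x=-0.004, v=0.814, θ₁=0.067, ω₁=-0.668, θ₂=0.050, ω₂=-0.246
apply F[22]=+0.640 → step 23: x=0.012, v=0.812, θ₁=0.054, ω₁=-0.635, θ₂=0.045, ω₂=-0.250
apply F[23]=+0.374 → step 24: x=0.028, v=0.807, θ₁=0.042, ω₁=-0.600, θ₂=0.040, ω₂=-0.251
apply F[24]=+0.130 → step 25: x=0.044, v=0.799, θ₁=0.030, ω₁=-0.564, θ₂=0.035, ω₂=-0.250
Max |angle| over trajectory = 0.206 rad; bound = 0.185 → exceeded.

Answer: no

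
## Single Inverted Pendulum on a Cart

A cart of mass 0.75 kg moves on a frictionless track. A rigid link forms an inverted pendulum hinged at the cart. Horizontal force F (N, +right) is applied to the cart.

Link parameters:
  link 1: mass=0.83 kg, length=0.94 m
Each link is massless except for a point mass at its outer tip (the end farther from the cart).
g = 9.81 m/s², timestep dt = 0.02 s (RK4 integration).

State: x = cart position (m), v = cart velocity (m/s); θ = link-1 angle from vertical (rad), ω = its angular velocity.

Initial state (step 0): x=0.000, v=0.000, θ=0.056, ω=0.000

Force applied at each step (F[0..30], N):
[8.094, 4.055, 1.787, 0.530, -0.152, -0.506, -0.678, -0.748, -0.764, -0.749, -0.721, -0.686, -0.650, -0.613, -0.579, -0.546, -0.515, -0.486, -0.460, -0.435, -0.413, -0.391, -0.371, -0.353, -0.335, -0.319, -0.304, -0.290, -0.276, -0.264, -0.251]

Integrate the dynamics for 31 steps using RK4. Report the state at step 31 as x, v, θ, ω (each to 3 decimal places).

apply F[0]=+8.094 → step 1: x=0.002, v=0.203, θ=0.054, ω=-0.204
apply F[1]=+4.055 → step 2: x=0.007, v=0.300, θ=0.049, ω=-0.296
apply F[2]=+1.787 → step 3: x=0.013, v=0.338, θ=0.043, ω=-0.327
apply F[3]=+0.530 → step 4: x=0.020, v=0.343, θ=0.036, ω=-0.325
apply F[4]=-0.152 → step 5: x=0.027, v=0.332, θ=0.030, ω=-0.306
apply F[5]=-0.506 → step 6: x=0.033, v=0.313, θ=0.024, ω=-0.280
apply F[6]=-0.678 → step 7: x=0.039, v=0.290, θ=0.019, ω=-0.251
apply F[7]=-0.748 → step 8: x=0.045, v=0.267, θ=0.014, ω=-0.223
apply F[8]=-0.764 → step 9: x=0.050, v=0.244, θ=0.010, ω=-0.196
apply F[9]=-0.749 → step 10: x=0.055, v=0.222, θ=0.006, ω=-0.171
apply F[10]=-0.721 → step 11: x=0.059, v=0.202, θ=0.003, ω=-0.149
apply F[11]=-0.686 → step 12: x=0.063, v=0.183, θ=0.000, ω=-0.128
apply F[12]=-0.650 → step 13: x=0.066, v=0.166, θ=-0.002, ω=-0.110
apply F[13]=-0.613 → step 14: x=0.070, v=0.150, θ=-0.004, ω=-0.094
apply F[14]=-0.579 → step 15: x=0.072, v=0.136, θ=-0.006, ω=-0.080
apply F[15]=-0.546 → step 16: x=0.075, v=0.123, θ=-0.007, ω=-0.068
apply F[16]=-0.515 → step 17: x=0.077, v=0.111, θ=-0.009, ω=-0.057
apply F[17]=-0.486 → step 18: x=0.079, v=0.100, θ=-0.010, ω=-0.047
apply F[18]=-0.460 → step 19: x=0.081, v=0.090, θ=-0.011, ω=-0.038
apply F[19]=-0.435 → step 20: x=0.083, v=0.081, θ=-0.011, ω=-0.031
apply F[20]=-0.413 → step 21: x=0.085, v=0.072, θ=-0.012, ω=-0.024
apply F[21]=-0.391 → step 22: x=0.086, v=0.064, θ=-0.012, ω=-0.018
apply F[22]=-0.371 → step 23: x=0.087, v=0.057, θ=-0.013, ω=-0.013
apply F[23]=-0.353 → step 24: x=0.088, v=0.051, θ=-0.013, ω=-0.009
apply F[24]=-0.335 → step 25: x=0.089, v=0.044, θ=-0.013, ω=-0.005
apply F[25]=-0.319 → step 26: x=0.090, v=0.039, θ=-0.013, ω=-0.002
apply F[26]=-0.304 → step 27: x=0.091, v=0.034, θ=-0.013, ω=0.001
apply F[27]=-0.290 → step 28: x=0.091, v=0.029, θ=-0.013, ω=0.004
apply F[28]=-0.276 → step 29: x=0.092, v=0.024, θ=-0.013, ω=0.006
apply F[29]=-0.264 → step 30: x=0.092, v=0.020, θ=-0.013, ω=0.008
apply F[30]=-0.251 → step 31: x=0.093, v=0.016, θ=-0.013, ω=0.009

Answer: x=0.093, v=0.016, θ=-0.013, ω=0.009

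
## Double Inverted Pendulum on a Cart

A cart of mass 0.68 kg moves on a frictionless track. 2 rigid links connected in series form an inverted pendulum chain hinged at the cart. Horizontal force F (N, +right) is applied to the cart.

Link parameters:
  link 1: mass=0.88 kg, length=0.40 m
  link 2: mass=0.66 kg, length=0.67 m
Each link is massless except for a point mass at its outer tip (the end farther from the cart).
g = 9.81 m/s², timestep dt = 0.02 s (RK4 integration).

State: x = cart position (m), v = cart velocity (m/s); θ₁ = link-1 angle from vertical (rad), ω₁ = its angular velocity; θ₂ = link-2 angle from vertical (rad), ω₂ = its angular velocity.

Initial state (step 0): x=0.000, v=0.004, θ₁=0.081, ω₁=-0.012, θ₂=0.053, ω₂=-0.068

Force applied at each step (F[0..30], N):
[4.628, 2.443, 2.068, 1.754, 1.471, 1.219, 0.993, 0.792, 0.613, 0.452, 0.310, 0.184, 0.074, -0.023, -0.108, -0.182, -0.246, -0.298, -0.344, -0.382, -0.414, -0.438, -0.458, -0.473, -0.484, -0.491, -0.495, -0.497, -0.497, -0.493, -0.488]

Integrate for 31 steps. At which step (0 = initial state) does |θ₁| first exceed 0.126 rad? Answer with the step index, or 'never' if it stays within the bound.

apply F[0]=+4.628 → step 1: x=0.001, v=0.103, θ₁=0.079, ω₁=-0.209, θ₂=0.051, ω₂=-0.083
apply F[1]=+2.443 → step 2: x=0.004, v=0.141, θ₁=0.074, ω₁=-0.256, θ₂=0.050, ω₂=-0.096
apply F[2]=+2.068 → step 3: x=0.007, v=0.170, θ₁=0.069, ω₁=-0.285, θ₂=0.048, ω₂=-0.108
apply F[3]=+1.754 → step 4: x=0.010, v=0.192, θ₁=0.063, ω₁=-0.301, θ₂=0.045, ω₂=-0.118
apply F[4]=+1.471 → step 5: x=0.014, v=0.209, θ₁=0.057, ω₁=-0.307, θ₂=0.043, ω₂=-0.126
apply F[5]=+1.219 → step 6: x=0.019, v=0.221, θ₁=0.051, ω₁=-0.306, θ₂=0.040, ω₂=-0.132
apply F[6]=+0.993 → step 7: x=0.023, v=0.229, θ₁=0.045, ω₁=-0.300, θ₂=0.038, ω₂=-0.137
apply F[7]=+0.792 → step 8: x=0.028, v=0.234, θ₁=0.039, ω₁=-0.290, θ₂=0.035, ω₂=-0.139
apply F[8]=+0.613 → step 9: x=0.032, v=0.236, θ₁=0.033, ω₁=-0.276, θ₂=0.032, ω₂=-0.141
apply F[9]=+0.452 → step 10: x=0.037, v=0.236, θ₁=0.028, ω₁=-0.261, θ₂=0.029, ω₂=-0.141
apply F[10]=+0.310 → step 11: x=0.042, v=0.234, θ₁=0.023, ω₁=-0.244, θ₂=0.026, ω₂=-0.139
apply F[11]=+0.184 → step 12: x=0.046, v=0.230, θ₁=0.018, ω₁=-0.227, θ₂=0.024, ω₂=-0.137
apply F[12]=+0.074 → step 13: x=0.051, v=0.225, θ₁=0.014, ω₁=-0.209, θ₂=0.021, ω₂=-0.133
apply F[13]=-0.023 → step 14: x=0.055, v=0.219, θ₁=0.010, ω₁=-0.192, θ₂=0.018, ω₂=-0.129
apply F[14]=-0.108 → step 15: x=0.060, v=0.212, θ₁=0.006, ω₁=-0.175, θ₂=0.016, ω₂=-0.125
apply F[15]=-0.182 → step 16: x=0.064, v=0.205, θ₁=0.003, ω₁=-0.158, θ₂=0.013, ω₂=-0.119
apply F[16]=-0.246 → step 17: x=0.068, v=0.197, θ₁=-0.000, ω₁=-0.142, θ₂=0.011, ω₂=-0.114
apply F[17]=-0.298 → step 18: x=0.072, v=0.189, θ₁=-0.003, ω₁=-0.127, θ₂=0.009, ω₂=-0.108
apply F[18]=-0.344 → step 19: x=0.075, v=0.181, θ₁=-0.005, ω₁=-0.113, θ₂=0.007, ω₂=-0.102
apply F[19]=-0.382 → step 20: x=0.079, v=0.173, θ₁=-0.007, ω₁=-0.099, θ₂=0.005, ω₂=-0.096
apply F[20]=-0.414 → step 21: x=0.082, v=0.164, θ₁=-0.009, ω₁=-0.087, θ₂=0.003, ω₂=-0.089
apply F[21]=-0.438 → step 22: x=0.086, v=0.156, θ₁=-0.011, ω₁=-0.075, θ₂=0.001, ω₂=-0.083
apply F[22]=-0.458 → step 23: x=0.089, v=0.148, θ₁=-0.012, ω₁=-0.065, θ₂=-0.000, ω₂=-0.077
apply F[23]=-0.473 → step 24: x=0.091, v=0.139, θ₁=-0.014, ω₁=-0.055, θ₂=-0.002, ω₂=-0.071
apply F[24]=-0.484 → step 25: x=0.094, v=0.131, θ₁=-0.015, ω₁=-0.046, θ₂=-0.003, ω₂=-0.065
apply F[25]=-0.491 → step 26: x=0.097, v=0.124, θ₁=-0.015, ω₁=-0.038, θ₂=-0.004, ω₂=-0.059
apply F[26]=-0.495 → step 27: x=0.099, v=0.116, θ₁=-0.016, ω₁=-0.031, θ₂=-0.006, ω₂=-0.054
apply F[27]=-0.497 → step 28: x=0.101, v=0.109, θ₁=-0.017, ω₁=-0.024, θ₂=-0.007, ω₂=-0.048
apply F[28]=-0.497 → step 29: x=0.103, v=0.102, θ₁=-0.017, ω₁=-0.018, θ₂=-0.008, ω₂=-0.043
apply F[29]=-0.493 → step 30: x=0.105, v=0.095, θ₁=-0.017, ω₁=-0.013, θ₂=-0.008, ω₂=-0.039
apply F[30]=-0.488 → step 31: x=0.107, v=0.088, θ₁=-0.018, ω₁=-0.009, θ₂=-0.009, ω₂=-0.034
max |θ₁| = 0.081 ≤ 0.126 over all 32 states.

Answer: never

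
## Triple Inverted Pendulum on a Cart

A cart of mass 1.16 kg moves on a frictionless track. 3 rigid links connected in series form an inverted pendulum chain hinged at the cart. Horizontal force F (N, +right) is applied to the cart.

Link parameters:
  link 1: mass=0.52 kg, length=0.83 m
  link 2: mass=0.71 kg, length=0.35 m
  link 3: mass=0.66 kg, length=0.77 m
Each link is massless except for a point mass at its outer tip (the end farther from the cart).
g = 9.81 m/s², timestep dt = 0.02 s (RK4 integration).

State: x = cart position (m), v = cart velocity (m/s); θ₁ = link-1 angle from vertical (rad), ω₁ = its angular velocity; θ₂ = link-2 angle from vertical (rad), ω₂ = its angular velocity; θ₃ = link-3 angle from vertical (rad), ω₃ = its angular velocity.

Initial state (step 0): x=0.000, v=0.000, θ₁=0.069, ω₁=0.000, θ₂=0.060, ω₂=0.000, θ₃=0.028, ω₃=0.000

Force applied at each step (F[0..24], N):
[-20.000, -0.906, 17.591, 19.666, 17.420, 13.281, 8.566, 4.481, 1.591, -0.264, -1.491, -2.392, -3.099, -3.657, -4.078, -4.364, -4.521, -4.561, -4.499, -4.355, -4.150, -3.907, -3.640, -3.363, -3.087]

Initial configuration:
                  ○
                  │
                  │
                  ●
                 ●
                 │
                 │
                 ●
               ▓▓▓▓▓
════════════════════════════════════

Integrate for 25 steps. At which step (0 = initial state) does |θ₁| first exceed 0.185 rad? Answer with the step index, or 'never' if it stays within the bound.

Answer: never

Derivation:
apply F[0]=-20.000 → step 1: x=-0.004, v=-0.364, θ₁=0.074, ω₁=0.460, θ₂=0.060, ω₂=-0.004, θ₃=0.028, ω₃=-0.014
apply F[1]=-0.906 → step 2: x=-0.011, v=-0.404, θ₁=0.084, ω₁=0.537, θ₂=0.060, ω₂=-0.024, θ₃=0.027, ω₃=-0.029
apply F[2]=+17.591 → step 3: x=-0.017, v=-0.131, θ₁=0.091, ω₁=0.251, θ₂=0.059, ω₂=-0.070, θ₃=0.027, ω₃=-0.046
apply F[3]=+19.666 → step 4: x=-0.016, v=0.174, θ₁=0.093, ω₁=-0.069, θ₂=0.057, ω₂=-0.132, θ₃=0.026, ω₃=-0.064
apply F[4]=+17.420 → step 5: x=-0.010, v=0.442, θ₁=0.089, ω₁=-0.344, θ₂=0.054, ω₂=-0.197, θ₃=0.024, ω₃=-0.080
apply F[5]=+13.281 → step 6: x=0.001, v=0.642, θ₁=0.080, ω₁=-0.542, θ₂=0.049, ω₂=-0.254, θ₃=0.022, ω₃=-0.095
apply F[6]=+8.566 → step 7: x=0.015, v=0.766, θ₁=0.068, ω₁=-0.655, θ₂=0.043, ω₂=-0.299, θ₃=0.020, ω₃=-0.107
apply F[7]=+4.481 → step 8: x=0.031, v=0.824, θ₁=0.055, ω₁=-0.698, θ₂=0.037, ω₂=-0.330, θ₃=0.018, ω₃=-0.117
apply F[8]=+1.591 → step 9: x=0.047, v=0.837, θ₁=0.041, ω₁=-0.693, θ₂=0.030, ω₂=-0.349, θ₃=0.016, ω₃=-0.125
apply F[9]=-0.264 → step 10: x=0.064, v=0.822, θ₁=0.027, ω₁=-0.663, θ₂=0.023, ω₂=-0.357, θ₃=0.013, ω₃=-0.131
apply F[10]=-1.491 → step 11: x=0.080, v=0.790, θ₁=0.015, ω₁=-0.619, θ₂=0.016, ω₂=-0.356, θ₃=0.010, ω₃=-0.135
apply F[11]=-2.392 → step 12: x=0.095, v=0.746, θ₁=0.003, ω₁=-0.566, θ₂=0.009, ω₂=-0.346, θ₃=0.008, ω₃=-0.137
apply F[12]=-3.099 → step 13: x=0.110, v=0.693, θ₁=-0.008, ω₁=-0.509, θ₂=0.002, ω₂=-0.329, θ₃=0.005, ω₃=-0.136
apply F[13]=-3.657 → step 14: x=0.123, v=0.634, θ₁=-0.018, ω₁=-0.448, θ₂=-0.004, ω₂=-0.308, θ₃=0.002, ω₃=-0.134
apply F[14]=-4.078 → step 15: x=0.135, v=0.571, θ₁=-0.026, ω₁=-0.386, θ₂=-0.010, ω₂=-0.282, θ₃=-0.000, ω₃=-0.130
apply F[15]=-4.364 → step 16: x=0.146, v=0.505, θ₁=-0.033, ω₁=-0.324, θ₂=-0.015, ω₂=-0.254, θ₃=-0.003, ω₃=-0.125
apply F[16]=-4.521 → step 17: x=0.155, v=0.439, θ₁=-0.039, ω₁=-0.264, θ₂=-0.020, ω₂=-0.223, θ₃=-0.005, ω₃=-0.118
apply F[17]=-4.561 → step 18: x=0.163, v=0.373, θ₁=-0.044, ω₁=-0.207, θ₂=-0.024, ω₂=-0.192, θ₃=-0.008, ω₃=-0.110
apply F[18]=-4.499 → step 19: x=0.170, v=0.310, θ₁=-0.047, ω₁=-0.154, θ₂=-0.028, ω₂=-0.162, θ₃=-0.010, ω₃=-0.102
apply F[19]=-4.355 → step 20: x=0.176, v=0.251, θ₁=-0.050, ω₁=-0.106, θ₂=-0.031, ω₂=-0.132, θ₃=-0.012, ω₃=-0.092
apply F[20]=-4.150 → step 21: x=0.180, v=0.196, θ₁=-0.051, ω₁=-0.064, θ₂=-0.033, ω₂=-0.103, θ₃=-0.013, ω₃=-0.083
apply F[21]=-3.907 → step 22: x=0.184, v=0.145, θ₁=-0.052, ω₁=-0.027, θ₂=-0.035, ω₂=-0.077, θ₃=-0.015, ω₃=-0.073
apply F[22]=-3.640 → step 23: x=0.186, v=0.099, θ₁=-0.053, ω₁=0.005, θ₂=-0.036, ω₂=-0.052, θ₃=-0.016, ω₃=-0.063
apply F[23]=-3.363 → step 24: x=0.188, v=0.058, θ₁=-0.052, ω₁=0.033, θ₂=-0.037, ω₂=-0.030, θ₃=-0.018, ω₃=-0.053
apply F[24]=-3.087 → step 25: x=0.188, v=0.022, θ₁=-0.051, ω₁=0.055, θ₂=-0.037, ω₂=-0.010, θ₃=-0.018, ω₃=-0.044
max |θ₁| = 0.093 ≤ 0.185 over all 26 states.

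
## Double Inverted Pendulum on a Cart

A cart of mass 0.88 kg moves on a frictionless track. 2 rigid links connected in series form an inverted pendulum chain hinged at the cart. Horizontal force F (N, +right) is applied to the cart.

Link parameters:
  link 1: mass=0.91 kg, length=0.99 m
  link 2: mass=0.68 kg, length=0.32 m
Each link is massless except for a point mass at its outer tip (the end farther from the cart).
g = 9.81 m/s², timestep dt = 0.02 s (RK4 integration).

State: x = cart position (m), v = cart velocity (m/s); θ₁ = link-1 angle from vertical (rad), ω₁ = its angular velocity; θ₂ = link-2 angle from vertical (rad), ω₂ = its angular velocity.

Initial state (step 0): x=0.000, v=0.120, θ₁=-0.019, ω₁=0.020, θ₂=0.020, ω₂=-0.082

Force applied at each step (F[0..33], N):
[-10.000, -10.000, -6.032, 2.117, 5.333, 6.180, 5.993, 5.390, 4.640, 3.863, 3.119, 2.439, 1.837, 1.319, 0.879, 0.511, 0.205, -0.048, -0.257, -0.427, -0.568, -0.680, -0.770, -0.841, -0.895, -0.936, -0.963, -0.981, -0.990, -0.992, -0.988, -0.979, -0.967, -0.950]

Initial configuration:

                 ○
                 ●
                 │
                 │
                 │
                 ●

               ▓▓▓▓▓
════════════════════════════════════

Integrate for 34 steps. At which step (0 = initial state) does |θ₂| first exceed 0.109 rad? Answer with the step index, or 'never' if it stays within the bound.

apply F[0]=-10.000 → step 1: x=0.000, v=-0.101, θ₁=-0.016, ω₁=0.234, θ₂=0.019, ω₂=-0.041
apply F[1]=-10.000 → step 2: x=-0.004, v=-0.323, θ₁=-0.010, ω₁=0.451, θ₂=0.018, ω₂=-0.007
apply F[2]=-6.032 → step 3: x=-0.012, v=-0.459, θ₁=0.001, ω₁=0.584, θ₂=0.018, ω₂=0.017
apply F[3]=+2.117 → step 4: x=-0.021, v=-0.413, θ₁=0.012, ω₁=0.537, θ₂=0.019, ω₂=0.030
apply F[4]=+5.333 → step 5: x=-0.028, v=-0.298, θ₁=0.021, ω₁=0.423, θ₂=0.020, ω₂=0.032
apply F[5]=+6.180 → step 6: x=-0.032, v=-0.166, θ₁=0.029, ω₁=0.296, θ₂=0.020, ω₂=0.026
apply F[6]=+5.993 → step 7: x=-0.034, v=-0.041, θ₁=0.033, ω₁=0.178, θ₂=0.021, ω₂=0.015
apply F[7]=+5.390 → step 8: x=-0.034, v=0.069, θ₁=0.036, ω₁=0.076, θ₂=0.021, ω₂=-0.001
apply F[8]=+4.640 → step 9: x=-0.032, v=0.161, θ₁=0.037, ω₁=-0.007, θ₂=0.021, ω₂=-0.018
apply F[9]=+3.863 → step 10: x=-0.028, v=0.236, θ₁=0.036, ω₁=-0.073, θ₂=0.020, ω₂=-0.035
apply F[10]=+3.119 → step 11: x=-0.023, v=0.294, θ₁=0.034, ω₁=-0.123, θ₂=0.019, ω₂=-0.052
apply F[11]=+2.439 → step 12: x=-0.016, v=0.338, θ₁=0.031, ω₁=-0.159, θ₂=0.018, ω₂=-0.067
apply F[12]=+1.837 → step 13: x=-0.009, v=0.370, θ₁=0.028, ω₁=-0.183, θ₂=0.016, ω₂=-0.080
apply F[13]=+1.319 → step 14: x=-0.002, v=0.390, θ₁=0.024, ω₁=-0.197, θ₂=0.015, ω₂=-0.091
apply F[14]=+0.879 → step 15: x=0.006, v=0.403, θ₁=0.020, ω₁=-0.204, θ₂=0.013, ω₂=-0.100
apply F[15]=+0.511 → step 16: x=0.015, v=0.408, θ₁=0.016, ω₁=-0.205, θ₂=0.011, ω₂=-0.106
apply F[16]=+0.205 → step 17: x=0.023, v=0.408, θ₁=0.012, ω₁=-0.202, θ₂=0.009, ω₂=-0.110
apply F[17]=-0.048 → step 18: x=0.031, v=0.403, θ₁=0.008, ω₁=-0.195, θ₂=0.006, ω₂=-0.113
apply F[18]=-0.257 → step 19: x=0.039, v=0.395, θ₁=0.004, ω₁=-0.186, θ₂=0.004, ω₂=-0.114
apply F[19]=-0.427 → step 20: x=0.047, v=0.385, θ₁=0.000, ω₁=-0.175, θ₂=0.002, ω₂=-0.113
apply F[20]=-0.568 → step 21: x=0.054, v=0.372, θ₁=-0.003, ω₁=-0.163, θ₂=-0.000, ω₂=-0.110
apply F[21]=-0.680 → step 22: x=0.061, v=0.359, θ₁=-0.006, ω₁=-0.150, θ₂=-0.003, ω₂=-0.107
apply F[22]=-0.770 → step 23: x=0.068, v=0.344, θ₁=-0.009, ω₁=-0.137, θ₂=-0.005, ω₂=-0.103
apply F[23]=-0.841 → step 24: x=0.075, v=0.328, θ₁=-0.012, ω₁=-0.124, θ₂=-0.007, ω₂=-0.098
apply F[24]=-0.895 → step 25: x=0.082, v=0.313, θ₁=-0.014, ω₁=-0.112, θ₂=-0.009, ω₂=-0.092
apply F[25]=-0.936 → step 26: x=0.088, v=0.297, θ₁=-0.016, ω₁=-0.099, θ₂=-0.010, ω₂=-0.086
apply F[26]=-0.963 → step 27: x=0.093, v=0.281, θ₁=-0.018, ω₁=-0.088, θ₂=-0.012, ω₂=-0.080
apply F[27]=-0.981 → step 28: x=0.099, v=0.265, θ₁=-0.020, ω₁=-0.077, θ₂=-0.014, ω₂=-0.074
apply F[28]=-0.990 → step 29: x=0.104, v=0.250, θ₁=-0.021, ω₁=-0.066, θ₂=-0.015, ω₂=-0.067
apply F[29]=-0.992 → step 30: x=0.109, v=0.235, θ₁=-0.022, ω₁=-0.056, θ₂=-0.016, ω₂=-0.061
apply F[30]=-0.988 → step 31: x=0.113, v=0.221, θ₁=-0.023, ω₁=-0.047, θ₂=-0.017, ω₂=-0.055
apply F[31]=-0.979 → step 32: x=0.118, v=0.207, θ₁=-0.024, ω₁=-0.039, θ₂=-0.018, ω₂=-0.048
apply F[32]=-0.967 → step 33: x=0.122, v=0.194, θ₁=-0.025, ω₁=-0.031, θ₂=-0.019, ω₂=-0.042
apply F[33]=-0.950 → step 34: x=0.126, v=0.181, θ₁=-0.025, ω₁=-0.024, θ₂=-0.020, ω₂=-0.037
max |θ₂| = 0.021 ≤ 0.109 over all 35 states.

Answer: never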